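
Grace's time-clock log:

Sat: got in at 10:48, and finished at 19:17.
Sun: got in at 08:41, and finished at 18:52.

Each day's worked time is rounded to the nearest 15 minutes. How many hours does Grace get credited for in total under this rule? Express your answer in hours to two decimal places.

Sat: 10:48–19:17 = 8 h 29 min → rounds to 8 h 30 min
Sun: 08:41–18:52 = 10 h 11 min → rounds to 10 h 15 min
Total credited: 18 h 45 min.

18.75 hours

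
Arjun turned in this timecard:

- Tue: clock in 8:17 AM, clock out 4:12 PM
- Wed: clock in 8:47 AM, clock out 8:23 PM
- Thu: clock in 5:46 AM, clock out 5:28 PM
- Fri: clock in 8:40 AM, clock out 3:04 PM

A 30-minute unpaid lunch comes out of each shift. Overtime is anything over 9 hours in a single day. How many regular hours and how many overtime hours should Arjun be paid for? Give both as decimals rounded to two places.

Tue: 8:17 AM–4:12 PM = 7 h 55 min; less 30 min break → 7 h 25 min
Wed: 8:47 AM–8:23 PM = 11 h 36 min; less 30 min break → 11 h 6 min
Thu: 5:46 AM–5:28 PM = 11 h 42 min; less 30 min break → 11 h 12 min
Fri: 8:40 AM–3:04 PM = 6 h 24 min; less 30 min break → 5 h 54 min
Tue reg 7 h 25 min / OT 0 h 0 min; Wed reg 9 h 0 min / OT 2 h 6 min; Thu reg 9 h 0 min / OT 2 h 12 min; Fri reg 5 h 54 min / OT 0 h 0 min.
Totals: regular 31 h 19 min, overtime 4 h 18 min.

Regular 31.32 hours, overtime 4.30 hours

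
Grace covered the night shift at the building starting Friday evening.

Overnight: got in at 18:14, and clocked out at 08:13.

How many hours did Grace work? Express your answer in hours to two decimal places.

13.98 hours

Overnight: 18:14 → midnight = 5 h 46 min; midnight → 08:13 = 8 h 13 min; span 13 h 59 min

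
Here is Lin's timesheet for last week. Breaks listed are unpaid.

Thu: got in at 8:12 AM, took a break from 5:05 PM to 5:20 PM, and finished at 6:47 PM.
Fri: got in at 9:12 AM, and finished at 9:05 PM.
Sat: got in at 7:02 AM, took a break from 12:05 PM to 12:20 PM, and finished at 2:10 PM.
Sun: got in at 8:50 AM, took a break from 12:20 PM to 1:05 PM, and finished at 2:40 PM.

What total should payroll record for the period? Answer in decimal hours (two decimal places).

34.18 hours

Thu: 8:12 AM–6:47 PM = 10 h 35 min; less 15 min break → 10 h 20 min
Fri: 9:12 AM–9:05 PM = 11 h 53 min
Sat: 7:02 AM–2:10 PM = 7 h 8 min; less 15 min break → 6 h 53 min
Sun: 8:50 AM–2:40 PM = 5 h 50 min; less 45 min break → 5 h 5 min
Total: 10 h 20 min + 11 h 53 min + 6 h 53 min + 5 h 5 min = 34 h 11 min.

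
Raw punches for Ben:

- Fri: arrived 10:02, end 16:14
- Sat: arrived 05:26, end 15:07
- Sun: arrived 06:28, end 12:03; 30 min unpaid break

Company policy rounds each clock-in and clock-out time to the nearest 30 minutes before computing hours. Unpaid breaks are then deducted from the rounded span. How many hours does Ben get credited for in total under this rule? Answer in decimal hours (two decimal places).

20.50 hours

Fri: in 10:02→10:00, out 16:14→16:00; 6 h 0 min
Sat: in 05:26→05:30, out 15:07→15:00; 9 h 30 min
Sun: in 06:28→06:30, out 12:03→12:00; 5 h 30 min − 30 min = 5 h 0 min
Total credited: 20 h 30 min.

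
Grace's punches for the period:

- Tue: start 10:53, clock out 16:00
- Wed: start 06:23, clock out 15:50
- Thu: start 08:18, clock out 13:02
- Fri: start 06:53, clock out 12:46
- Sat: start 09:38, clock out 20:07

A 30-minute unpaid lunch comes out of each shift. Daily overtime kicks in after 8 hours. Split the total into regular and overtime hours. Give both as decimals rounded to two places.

Tue: 10:53–16:00 = 5 h 7 min; less 30 min break → 4 h 37 min
Wed: 06:23–15:50 = 9 h 27 min; less 30 min break → 8 h 57 min
Thu: 08:18–13:02 = 4 h 44 min; less 30 min break → 4 h 14 min
Fri: 06:53–12:46 = 5 h 53 min; less 30 min break → 5 h 23 min
Sat: 09:38–20:07 = 10 h 29 min; less 30 min break → 9 h 59 min
Tue reg 4 h 37 min / OT 0 h 0 min; Wed reg 8 h 0 min / OT 0 h 57 min; Thu reg 4 h 14 min / OT 0 h 0 min; Fri reg 5 h 23 min / OT 0 h 0 min; Sat reg 8 h 0 min / OT 1 h 59 min.
Totals: regular 30 h 14 min, overtime 2 h 56 min.

Regular 30.23 hours, overtime 2.93 hours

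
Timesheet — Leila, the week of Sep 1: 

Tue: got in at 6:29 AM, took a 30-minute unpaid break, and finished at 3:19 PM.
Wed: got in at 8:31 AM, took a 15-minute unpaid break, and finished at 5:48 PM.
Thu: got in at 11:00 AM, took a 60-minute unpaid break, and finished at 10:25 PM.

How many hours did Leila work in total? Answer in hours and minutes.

Tue: 6:29 AM–3:19 PM = 8 h 50 min; less 30 min break → 8 h 20 min
Wed: 8:31 AM–5:48 PM = 9 h 17 min; less 15 min break → 9 h 2 min
Thu: 11:00 AM–10:25 PM = 11 h 25 min; less 60 min break → 10 h 25 min
Total: 8 h 20 min + 9 h 2 min + 10 h 25 min = 27 h 47 min.

27 h 47 min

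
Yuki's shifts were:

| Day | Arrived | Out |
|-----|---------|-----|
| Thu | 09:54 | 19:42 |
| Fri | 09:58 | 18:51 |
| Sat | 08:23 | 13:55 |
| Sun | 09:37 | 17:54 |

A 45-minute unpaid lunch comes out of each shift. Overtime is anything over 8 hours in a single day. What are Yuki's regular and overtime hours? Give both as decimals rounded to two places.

Regular 28.32 hours, overtime 1.18 hours

Thu: 09:54–19:42 = 9 h 48 min; less 45 min break → 9 h 3 min
Fri: 09:58–18:51 = 8 h 53 min; less 45 min break → 8 h 8 min
Sat: 08:23–13:55 = 5 h 32 min; less 45 min break → 4 h 47 min
Sun: 09:37–17:54 = 8 h 17 min; less 45 min break → 7 h 32 min
Thu reg 8 h 0 min / OT 1 h 3 min; Fri reg 8 h 0 min / OT 0 h 8 min; Sat reg 4 h 47 min / OT 0 h 0 min; Sun reg 7 h 32 min / OT 0 h 0 min.
Totals: regular 28 h 19 min, overtime 1 h 11 min.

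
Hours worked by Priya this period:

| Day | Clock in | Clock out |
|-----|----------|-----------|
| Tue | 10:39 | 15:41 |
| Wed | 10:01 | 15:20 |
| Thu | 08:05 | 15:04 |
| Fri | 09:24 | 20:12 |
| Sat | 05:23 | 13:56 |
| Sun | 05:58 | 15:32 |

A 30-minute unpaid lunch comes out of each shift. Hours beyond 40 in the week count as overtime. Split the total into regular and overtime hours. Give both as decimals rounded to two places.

Regular 40.00 hours, overtime 3.25 hours

Tue: 10:39–15:41 = 5 h 2 min; less 30 min break → 4 h 32 min
Wed: 10:01–15:20 = 5 h 19 min; less 30 min break → 4 h 49 min
Thu: 08:05–15:04 = 6 h 59 min; less 30 min break → 6 h 29 min
Fri: 09:24–20:12 = 10 h 48 min; less 30 min break → 10 h 18 min
Sat: 05:23–13:56 = 8 h 33 min; less 30 min break → 8 h 3 min
Sun: 05:58–15:32 = 9 h 34 min; less 30 min break → 9 h 4 min
Total worked: 43 h 15 min = 43.25 h.
Threshold 40 h → overtime 3 h 15 min, regular 40 h 0 min.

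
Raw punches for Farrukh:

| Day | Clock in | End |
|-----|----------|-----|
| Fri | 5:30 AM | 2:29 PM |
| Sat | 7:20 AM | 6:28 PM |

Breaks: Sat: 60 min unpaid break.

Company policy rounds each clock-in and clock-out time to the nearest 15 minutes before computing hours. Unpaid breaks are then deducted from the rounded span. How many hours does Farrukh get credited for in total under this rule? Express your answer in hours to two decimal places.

Fri: in 5:30 AM→5:30 AM, out 2:29 PM→2:30 PM; 9 h 0 min
Sat: in 7:20 AM→7:15 AM, out 6:28 PM→6:30 PM; 11 h 15 min − 60 min = 10 h 15 min
Total credited: 19 h 15 min.

19.25 hours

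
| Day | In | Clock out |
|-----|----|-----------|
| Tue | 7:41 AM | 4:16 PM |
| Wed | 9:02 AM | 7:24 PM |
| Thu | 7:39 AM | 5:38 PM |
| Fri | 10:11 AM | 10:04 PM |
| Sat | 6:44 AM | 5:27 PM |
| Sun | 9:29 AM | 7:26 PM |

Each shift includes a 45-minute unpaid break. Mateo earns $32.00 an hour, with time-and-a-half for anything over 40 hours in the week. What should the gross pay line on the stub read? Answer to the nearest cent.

$2095.20

Tue: 7:41 AM–4:16 PM = 8 h 35 min; less 45 min break → 7 h 50 min
Wed: 9:02 AM–7:24 PM = 10 h 22 min; less 45 min break → 9 h 37 min
Thu: 7:39 AM–5:38 PM = 9 h 59 min; less 45 min break → 9 h 14 min
Fri: 10:11 AM–10:04 PM = 11 h 53 min; less 45 min break → 11 h 8 min
Sat: 6:44 AM–5:27 PM = 10 h 43 min; less 45 min break → 9 h 58 min
Sun: 9:29 AM–7:26 PM = 9 h 57 min; less 45 min break → 9 h 12 min
Total worked: 56 h 59 min = 3419 min.
Regular 40 h 0 min = 2400 min at $32.00/h; overtime 16 h 59 min = 1019 min at $48.00/h.
Pay = (2400 × $32.00 + 1019 × $48.00) ÷ 60 = $2095.20.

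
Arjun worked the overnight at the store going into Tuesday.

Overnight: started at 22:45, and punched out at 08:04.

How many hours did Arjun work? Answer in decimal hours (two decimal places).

9.32 hours

Overnight: 22:45 → midnight = 1 h 15 min; midnight → 08:04 = 8 h 4 min; span 9 h 19 min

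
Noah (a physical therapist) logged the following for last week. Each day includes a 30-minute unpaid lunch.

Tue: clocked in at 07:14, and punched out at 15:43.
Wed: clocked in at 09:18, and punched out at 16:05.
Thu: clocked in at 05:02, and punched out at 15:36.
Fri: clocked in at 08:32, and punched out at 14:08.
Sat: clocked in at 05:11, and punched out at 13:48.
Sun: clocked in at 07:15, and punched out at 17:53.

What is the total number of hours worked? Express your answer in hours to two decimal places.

47.68 hours

Tue: 07:14–15:43 = 8 h 29 min; less 30 min break → 7 h 59 min
Wed: 09:18–16:05 = 6 h 47 min; less 30 min break → 6 h 17 min
Thu: 05:02–15:36 = 10 h 34 min; less 30 min break → 10 h 4 min
Fri: 08:32–14:08 = 5 h 36 min; less 30 min break → 5 h 6 min
Sat: 05:11–13:48 = 8 h 37 min; less 30 min break → 8 h 7 min
Sun: 07:15–17:53 = 10 h 38 min; less 30 min break → 10 h 8 min
Total: 7 h 59 min + 6 h 17 min + 10 h 4 min + 5 h 6 min + 8 h 7 min + 10 h 8 min = 47 h 41 min.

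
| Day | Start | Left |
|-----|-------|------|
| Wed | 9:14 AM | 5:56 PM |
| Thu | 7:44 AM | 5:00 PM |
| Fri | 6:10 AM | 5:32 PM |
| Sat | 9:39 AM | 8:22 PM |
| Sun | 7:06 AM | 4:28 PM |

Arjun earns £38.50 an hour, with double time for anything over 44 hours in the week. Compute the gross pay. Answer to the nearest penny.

£2111.08

Wed: 9:14 AM–5:56 PM = 8 h 42 min
Thu: 7:44 AM–5:00 PM = 9 h 16 min
Fri: 6:10 AM–5:32 PM = 11 h 22 min
Sat: 9:39 AM–8:22 PM = 10 h 43 min
Sun: 7:06 AM–4:28 PM = 9 h 22 min
Total worked: 49 h 25 min = 2965 min.
Regular 44 h 0 min = 2640 min at £38.50/h; overtime 5 h 25 min = 325 min at £77.00/h.
Pay = (2640 × £38.50 + 325 × £77.00) ÷ 60 = £2111.08.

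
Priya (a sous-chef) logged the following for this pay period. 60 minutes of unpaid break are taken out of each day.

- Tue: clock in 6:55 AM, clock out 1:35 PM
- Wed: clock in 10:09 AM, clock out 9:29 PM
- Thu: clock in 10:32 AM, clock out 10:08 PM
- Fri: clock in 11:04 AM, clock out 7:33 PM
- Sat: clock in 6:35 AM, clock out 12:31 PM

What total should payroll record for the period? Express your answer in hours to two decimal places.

Tue: 6:55 AM–1:35 PM = 6 h 40 min; less 60 min break → 5 h 40 min
Wed: 10:09 AM–9:29 PM = 11 h 20 min; less 60 min break → 10 h 20 min
Thu: 10:32 AM–10:08 PM = 11 h 36 min; less 60 min break → 10 h 36 min
Fri: 11:04 AM–7:33 PM = 8 h 29 min; less 60 min break → 7 h 29 min
Sat: 6:35 AM–12:31 PM = 5 h 56 min; less 60 min break → 4 h 56 min
Total: 5 h 40 min + 10 h 20 min + 10 h 36 min + 7 h 29 min + 4 h 56 min = 39 h 1 min.

39.02 hours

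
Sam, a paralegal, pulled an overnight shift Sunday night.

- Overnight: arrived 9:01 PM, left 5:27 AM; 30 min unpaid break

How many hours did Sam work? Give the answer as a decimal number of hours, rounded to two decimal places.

7.93 hours

Overnight: 9:01 PM → midnight = 2 h 59 min; midnight → 5:27 AM = 5 h 27 min; span 8 h 26 min; less 30 min break → 7 h 56 min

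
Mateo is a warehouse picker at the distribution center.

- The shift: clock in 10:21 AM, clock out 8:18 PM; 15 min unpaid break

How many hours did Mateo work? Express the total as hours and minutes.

The shift: 10:21 AM–8:18 PM = 9 h 57 min; less 15 min break → 9 h 42 min

9 h 42 min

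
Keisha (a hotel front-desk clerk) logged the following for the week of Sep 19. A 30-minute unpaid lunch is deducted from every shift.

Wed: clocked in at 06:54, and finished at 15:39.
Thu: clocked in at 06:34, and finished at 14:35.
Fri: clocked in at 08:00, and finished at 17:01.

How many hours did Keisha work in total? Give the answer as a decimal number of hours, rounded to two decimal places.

24.28 hours

Wed: 06:54–15:39 = 8 h 45 min; less 30 min break → 8 h 15 min
Thu: 06:34–14:35 = 8 h 1 min; less 30 min break → 7 h 31 min
Fri: 08:00–17:01 = 9 h 1 min; less 30 min break → 8 h 31 min
Total: 8 h 15 min + 7 h 31 min + 8 h 31 min = 24 h 17 min.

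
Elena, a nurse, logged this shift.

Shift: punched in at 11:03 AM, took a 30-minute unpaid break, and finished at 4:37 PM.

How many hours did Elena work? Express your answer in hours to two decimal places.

Shift: 11:03 AM–4:37 PM = 5 h 34 min; less 30 min break → 5 h 4 min

5.07 hours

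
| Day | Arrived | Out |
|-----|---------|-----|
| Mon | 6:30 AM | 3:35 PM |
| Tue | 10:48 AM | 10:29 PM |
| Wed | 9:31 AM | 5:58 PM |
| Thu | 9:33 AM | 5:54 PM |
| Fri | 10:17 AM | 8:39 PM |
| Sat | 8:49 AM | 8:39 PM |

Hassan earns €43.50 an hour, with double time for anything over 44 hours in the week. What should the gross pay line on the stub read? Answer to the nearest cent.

Mon: 6:30 AM–3:35 PM = 9 h 5 min
Tue: 10:48 AM–10:29 PM = 11 h 41 min
Wed: 9:31 AM–5:58 PM = 8 h 27 min
Thu: 9:33 AM–5:54 PM = 8 h 21 min
Fri: 10:17 AM–8:39 PM = 10 h 22 min
Sat: 8:49 AM–8:39 PM = 11 h 50 min
Total worked: 59 h 46 min = 3586 min.
Regular 44 h 0 min = 2640 min at €43.50/h; overtime 15 h 46 min = 946 min at €87.00/h.
Pay = (2640 × €43.50 + 946 × €87.00) ÷ 60 = €3285.70.

€3285.70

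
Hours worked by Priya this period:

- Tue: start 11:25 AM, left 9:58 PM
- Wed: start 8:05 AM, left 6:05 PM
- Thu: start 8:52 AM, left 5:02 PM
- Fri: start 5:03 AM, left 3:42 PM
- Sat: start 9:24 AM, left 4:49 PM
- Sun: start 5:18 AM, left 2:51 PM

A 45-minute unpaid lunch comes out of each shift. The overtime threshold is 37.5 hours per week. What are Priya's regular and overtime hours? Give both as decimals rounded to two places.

Regular 37.50 hours, overtime 14.33 hours

Tue: 11:25 AM–9:58 PM = 10 h 33 min; less 45 min break → 9 h 48 min
Wed: 8:05 AM–6:05 PM = 10 h 0 min; less 45 min break → 9 h 15 min
Thu: 8:52 AM–5:02 PM = 8 h 10 min; less 45 min break → 7 h 25 min
Fri: 5:03 AM–3:42 PM = 10 h 39 min; less 45 min break → 9 h 54 min
Sat: 9:24 AM–4:49 PM = 7 h 25 min; less 45 min break → 6 h 40 min
Sun: 5:18 AM–2:51 PM = 9 h 33 min; less 45 min break → 8 h 48 min
Total worked: 51 h 50 min = 51.83 h.
Threshold 37.5 h → overtime 14 h 20 min, regular 37 h 30 min.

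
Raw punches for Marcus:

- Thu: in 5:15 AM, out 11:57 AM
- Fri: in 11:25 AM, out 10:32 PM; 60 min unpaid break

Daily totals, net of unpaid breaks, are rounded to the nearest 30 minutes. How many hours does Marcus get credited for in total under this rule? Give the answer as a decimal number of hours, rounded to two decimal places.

Thu: 5:15 AM–11:57 AM = 6 h 42 min → rounds to 6 h 30 min
Fri: 11:25 AM–10:32 PM = 11 h 7 min − 60 min = 10 h 7 min → rounds to 10 h 0 min
Total credited: 16 h 30 min.

16.50 hours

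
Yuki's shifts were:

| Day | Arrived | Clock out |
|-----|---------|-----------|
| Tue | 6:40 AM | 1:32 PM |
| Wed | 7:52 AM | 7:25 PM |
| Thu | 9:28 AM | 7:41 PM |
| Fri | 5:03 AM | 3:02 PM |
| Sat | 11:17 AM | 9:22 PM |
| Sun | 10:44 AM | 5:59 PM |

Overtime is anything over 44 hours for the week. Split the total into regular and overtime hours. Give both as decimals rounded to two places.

Tue: 6:40 AM–1:32 PM = 6 h 52 min
Wed: 7:52 AM–7:25 PM = 11 h 33 min
Thu: 9:28 AM–7:41 PM = 10 h 13 min
Fri: 5:03 AM–3:02 PM = 9 h 59 min
Sat: 11:17 AM–9:22 PM = 10 h 5 min
Sun: 10:44 AM–5:59 PM = 7 h 15 min
Total worked: 55 h 57 min = 55.95 h.
Threshold 44 h → overtime 11 h 57 min, regular 44 h 0 min.

Regular 44.00 hours, overtime 11.95 hours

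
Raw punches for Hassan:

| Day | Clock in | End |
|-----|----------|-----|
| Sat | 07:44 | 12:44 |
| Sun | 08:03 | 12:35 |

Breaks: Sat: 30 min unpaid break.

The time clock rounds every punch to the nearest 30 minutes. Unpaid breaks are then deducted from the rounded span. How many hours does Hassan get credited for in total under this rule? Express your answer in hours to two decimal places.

Sat: in 07:44→07:30, out 12:44→12:30; 5 h 0 min − 30 min = 4 h 30 min
Sun: in 08:03→08:00, out 12:35→12:30; 4 h 30 min
Total credited: 9 h 0 min.

9.00 hours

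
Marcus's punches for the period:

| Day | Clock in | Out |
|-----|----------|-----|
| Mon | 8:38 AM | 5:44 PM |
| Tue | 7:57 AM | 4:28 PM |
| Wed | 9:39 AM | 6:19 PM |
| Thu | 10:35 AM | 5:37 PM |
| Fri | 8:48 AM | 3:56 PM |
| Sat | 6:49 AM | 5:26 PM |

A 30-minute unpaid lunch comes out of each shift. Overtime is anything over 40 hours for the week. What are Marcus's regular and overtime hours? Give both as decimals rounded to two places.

Regular 40.00 hours, overtime 8.07 hours

Mon: 8:38 AM–5:44 PM = 9 h 6 min; less 30 min break → 8 h 36 min
Tue: 7:57 AM–4:28 PM = 8 h 31 min; less 30 min break → 8 h 1 min
Wed: 9:39 AM–6:19 PM = 8 h 40 min; less 30 min break → 8 h 10 min
Thu: 10:35 AM–5:37 PM = 7 h 2 min; less 30 min break → 6 h 32 min
Fri: 8:48 AM–3:56 PM = 7 h 8 min; less 30 min break → 6 h 38 min
Sat: 6:49 AM–5:26 PM = 10 h 37 min; less 30 min break → 10 h 7 min
Total worked: 48 h 4 min = 48.07 h.
Threshold 40 h → overtime 8 h 4 min, regular 40 h 0 min.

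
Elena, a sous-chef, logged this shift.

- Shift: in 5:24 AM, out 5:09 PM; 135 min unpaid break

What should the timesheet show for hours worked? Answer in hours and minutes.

Shift: 5:24 AM–5:09 PM = 11 h 45 min; less 135 min break → 9 h 30 min

9 h 30 min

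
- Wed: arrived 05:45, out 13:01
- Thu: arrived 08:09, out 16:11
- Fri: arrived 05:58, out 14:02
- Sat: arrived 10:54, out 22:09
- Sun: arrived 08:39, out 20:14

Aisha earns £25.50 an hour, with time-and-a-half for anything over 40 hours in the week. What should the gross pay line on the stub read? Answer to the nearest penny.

Wed: 05:45–13:01 = 7 h 16 min
Thu: 08:09–16:11 = 8 h 2 min
Fri: 05:58–14:02 = 8 h 4 min
Sat: 10:54–22:09 = 11 h 15 min
Sun: 08:39–20:14 = 11 h 35 min
Total worked: 46 h 12 min = 2772 min.
Regular 40 h 0 min = 2400 min at £25.50/h; overtime 6 h 12 min = 372 min at £38.25/h.
Pay = (2400 × £25.50 + 372 × £38.25) ÷ 60 = £1257.15.

£1257.15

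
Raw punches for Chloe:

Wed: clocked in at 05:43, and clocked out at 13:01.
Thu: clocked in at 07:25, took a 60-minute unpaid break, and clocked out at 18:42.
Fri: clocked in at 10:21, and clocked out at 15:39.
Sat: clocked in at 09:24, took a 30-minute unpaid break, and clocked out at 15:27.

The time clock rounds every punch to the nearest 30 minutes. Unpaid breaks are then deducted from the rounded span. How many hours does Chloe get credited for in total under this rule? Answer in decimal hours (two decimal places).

Wed: in 05:43→05:30, out 13:01→13:00; 7 h 30 min
Thu: in 07:25→07:30, out 18:42→18:30; 11 h 0 min − 60 min = 10 h 0 min
Fri: in 10:21→10:30, out 15:39→15:30; 5 h 0 min
Sat: in 09:24→09:30, out 15:27→15:30; 6 h 0 min − 30 min = 5 h 30 min
Total credited: 28 h 0 min.

28.00 hours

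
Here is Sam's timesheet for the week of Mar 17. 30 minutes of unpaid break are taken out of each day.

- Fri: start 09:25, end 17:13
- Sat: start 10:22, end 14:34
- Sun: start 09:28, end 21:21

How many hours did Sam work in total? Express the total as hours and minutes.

Fri: 09:25–17:13 = 7 h 48 min; less 30 min break → 7 h 18 min
Sat: 10:22–14:34 = 4 h 12 min; less 30 min break → 3 h 42 min
Sun: 09:28–21:21 = 11 h 53 min; less 30 min break → 11 h 23 min
Total: 7 h 18 min + 3 h 42 min + 11 h 23 min = 22 h 23 min.

22 h 23 min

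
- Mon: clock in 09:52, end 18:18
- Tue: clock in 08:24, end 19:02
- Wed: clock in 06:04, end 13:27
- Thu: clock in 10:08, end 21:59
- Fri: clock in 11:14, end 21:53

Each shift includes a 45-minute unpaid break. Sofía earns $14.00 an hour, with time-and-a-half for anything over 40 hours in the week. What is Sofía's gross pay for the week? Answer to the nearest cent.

$669.20

Mon: 09:52–18:18 = 8 h 26 min; less 45 min break → 7 h 41 min
Tue: 08:24–19:02 = 10 h 38 min; less 45 min break → 9 h 53 min
Wed: 06:04–13:27 = 7 h 23 min; less 45 min break → 6 h 38 min
Thu: 10:08–21:59 = 11 h 51 min; less 45 min break → 11 h 6 min
Fri: 11:14–21:53 = 10 h 39 min; less 45 min break → 9 h 54 min
Total worked: 45 h 12 min = 2712 min.
Regular 40 h 0 min = 2400 min at $14.00/h; overtime 5 h 12 min = 312 min at $21.00/h.
Pay = (2400 × $14.00 + 312 × $21.00) ÷ 60 = $669.20.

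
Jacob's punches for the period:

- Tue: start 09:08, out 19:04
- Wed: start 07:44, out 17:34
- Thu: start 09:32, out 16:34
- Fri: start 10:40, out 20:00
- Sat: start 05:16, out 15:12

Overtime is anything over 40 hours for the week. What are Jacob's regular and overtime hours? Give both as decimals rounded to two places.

Tue: 09:08–19:04 = 9 h 56 min
Wed: 07:44–17:34 = 9 h 50 min
Thu: 09:32–16:34 = 7 h 2 min
Fri: 10:40–20:00 = 9 h 20 min
Sat: 05:16–15:12 = 9 h 56 min
Total worked: 46 h 4 min = 46.07 h.
Threshold 40 h → overtime 6 h 4 min, regular 40 h 0 min.

Regular 40.00 hours, overtime 6.07 hours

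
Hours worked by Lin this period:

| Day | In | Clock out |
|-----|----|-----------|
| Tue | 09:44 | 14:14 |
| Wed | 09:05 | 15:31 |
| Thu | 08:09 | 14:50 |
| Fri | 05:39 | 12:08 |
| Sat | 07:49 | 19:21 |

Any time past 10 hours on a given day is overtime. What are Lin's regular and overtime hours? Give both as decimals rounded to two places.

Regular 34.10 hours, overtime 1.53 hours

Tue: 09:44–14:14 = 4 h 30 min
Wed: 09:05–15:31 = 6 h 26 min
Thu: 08:09–14:50 = 6 h 41 min
Fri: 05:39–12:08 = 6 h 29 min
Sat: 07:49–19:21 = 11 h 32 min
Tue reg 4 h 30 min / OT 0 h 0 min; Wed reg 6 h 26 min / OT 0 h 0 min; Thu reg 6 h 41 min / OT 0 h 0 min; Fri reg 6 h 29 min / OT 0 h 0 min; Sat reg 10 h 0 min / OT 1 h 32 min.
Totals: regular 34 h 6 min, overtime 1 h 32 min.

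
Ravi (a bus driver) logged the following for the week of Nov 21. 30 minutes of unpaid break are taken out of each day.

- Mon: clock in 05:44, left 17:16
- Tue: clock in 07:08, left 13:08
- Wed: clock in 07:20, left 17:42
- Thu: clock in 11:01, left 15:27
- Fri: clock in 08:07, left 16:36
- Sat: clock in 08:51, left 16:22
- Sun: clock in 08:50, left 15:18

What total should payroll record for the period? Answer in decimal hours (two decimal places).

51.30 hours

Mon: 05:44–17:16 = 11 h 32 min; less 30 min break → 11 h 2 min
Tue: 07:08–13:08 = 6 h 0 min; less 30 min break → 5 h 30 min
Wed: 07:20–17:42 = 10 h 22 min; less 30 min break → 9 h 52 min
Thu: 11:01–15:27 = 4 h 26 min; less 30 min break → 3 h 56 min
Fri: 08:07–16:36 = 8 h 29 min; less 30 min break → 7 h 59 min
Sat: 08:51–16:22 = 7 h 31 min; less 30 min break → 7 h 1 min
Sun: 08:50–15:18 = 6 h 28 min; less 30 min break → 5 h 58 min
Total: 11 h 2 min + 5 h 30 min + 9 h 52 min + 3 h 56 min + 7 h 59 min + 7 h 1 min + 5 h 58 min = 51 h 18 min.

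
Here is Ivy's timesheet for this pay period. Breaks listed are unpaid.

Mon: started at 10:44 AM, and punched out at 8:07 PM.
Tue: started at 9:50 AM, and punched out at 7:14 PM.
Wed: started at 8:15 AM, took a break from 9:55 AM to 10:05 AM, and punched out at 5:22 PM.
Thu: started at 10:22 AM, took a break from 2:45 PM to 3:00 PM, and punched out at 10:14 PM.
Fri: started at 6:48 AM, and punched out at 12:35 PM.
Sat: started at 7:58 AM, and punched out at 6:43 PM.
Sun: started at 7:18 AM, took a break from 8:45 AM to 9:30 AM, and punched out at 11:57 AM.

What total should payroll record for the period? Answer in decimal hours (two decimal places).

Mon: 10:44 AM–8:07 PM = 9 h 23 min
Tue: 9:50 AM–7:14 PM = 9 h 24 min
Wed: 8:15 AM–5:22 PM = 9 h 7 min; less 10 min break → 8 h 57 min
Thu: 10:22 AM–10:14 PM = 11 h 52 min; less 15 min break → 11 h 37 min
Fri: 6:48 AM–12:35 PM = 5 h 47 min
Sat: 7:58 AM–6:43 PM = 10 h 45 min
Sun: 7:18 AM–11:57 AM = 4 h 39 min; less 45 min break → 3 h 54 min
Total: 9 h 23 min + 9 h 24 min + 8 h 57 min + 11 h 37 min + 5 h 47 min + 10 h 45 min + 3 h 54 min = 59 h 47 min.

59.78 hours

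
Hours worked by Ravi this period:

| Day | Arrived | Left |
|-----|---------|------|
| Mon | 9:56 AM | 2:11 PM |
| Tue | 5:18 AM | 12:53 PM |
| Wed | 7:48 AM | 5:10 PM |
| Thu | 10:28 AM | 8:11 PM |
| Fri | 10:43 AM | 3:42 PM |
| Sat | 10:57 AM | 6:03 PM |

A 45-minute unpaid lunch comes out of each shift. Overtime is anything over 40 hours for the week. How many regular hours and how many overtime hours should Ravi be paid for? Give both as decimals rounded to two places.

Mon: 9:56 AM–2:11 PM = 4 h 15 min; less 45 min break → 3 h 30 min
Tue: 5:18 AM–12:53 PM = 7 h 35 min; less 45 min break → 6 h 50 min
Wed: 7:48 AM–5:10 PM = 9 h 22 min; less 45 min break → 8 h 37 min
Thu: 10:28 AM–8:11 PM = 9 h 43 min; less 45 min break → 8 h 58 min
Fri: 10:43 AM–3:42 PM = 4 h 59 min; less 45 min break → 4 h 14 min
Sat: 10:57 AM–6:03 PM = 7 h 6 min; less 45 min break → 6 h 21 min
Total worked: 38 h 30 min = 38.50 h.
Threshold 40 h → overtime 0 h 0 min, regular 38 h 30 min.

Regular 38.50 hours, overtime 0.00 hours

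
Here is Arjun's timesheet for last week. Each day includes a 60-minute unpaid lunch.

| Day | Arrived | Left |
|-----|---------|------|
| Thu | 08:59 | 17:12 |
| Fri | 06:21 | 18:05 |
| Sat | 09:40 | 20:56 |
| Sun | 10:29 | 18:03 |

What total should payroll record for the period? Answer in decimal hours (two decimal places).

Thu: 08:59–17:12 = 8 h 13 min; less 60 min break → 7 h 13 min
Fri: 06:21–18:05 = 11 h 44 min; less 60 min break → 10 h 44 min
Sat: 09:40–20:56 = 11 h 16 min; less 60 min break → 10 h 16 min
Sun: 10:29–18:03 = 7 h 34 min; less 60 min break → 6 h 34 min
Total: 7 h 13 min + 10 h 44 min + 10 h 16 min + 6 h 34 min = 34 h 47 min.

34.78 hours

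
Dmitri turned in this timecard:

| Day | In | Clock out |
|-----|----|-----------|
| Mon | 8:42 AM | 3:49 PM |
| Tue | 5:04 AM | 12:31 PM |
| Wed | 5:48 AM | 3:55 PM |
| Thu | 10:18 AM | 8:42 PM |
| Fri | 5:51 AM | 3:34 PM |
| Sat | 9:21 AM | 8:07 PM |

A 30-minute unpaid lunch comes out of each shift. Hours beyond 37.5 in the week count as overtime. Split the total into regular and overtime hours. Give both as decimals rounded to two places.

Mon: 8:42 AM–3:49 PM = 7 h 7 min; less 30 min break → 6 h 37 min
Tue: 5:04 AM–12:31 PM = 7 h 27 min; less 30 min break → 6 h 57 min
Wed: 5:48 AM–3:55 PM = 10 h 7 min; less 30 min break → 9 h 37 min
Thu: 10:18 AM–8:42 PM = 10 h 24 min; less 30 min break → 9 h 54 min
Fri: 5:51 AM–3:34 PM = 9 h 43 min; less 30 min break → 9 h 13 min
Sat: 9:21 AM–8:07 PM = 10 h 46 min; less 30 min break → 10 h 16 min
Total worked: 52 h 34 min = 52.57 h.
Threshold 37.5 h → overtime 15 h 4 min, regular 37 h 30 min.

Regular 37.50 hours, overtime 15.07 hours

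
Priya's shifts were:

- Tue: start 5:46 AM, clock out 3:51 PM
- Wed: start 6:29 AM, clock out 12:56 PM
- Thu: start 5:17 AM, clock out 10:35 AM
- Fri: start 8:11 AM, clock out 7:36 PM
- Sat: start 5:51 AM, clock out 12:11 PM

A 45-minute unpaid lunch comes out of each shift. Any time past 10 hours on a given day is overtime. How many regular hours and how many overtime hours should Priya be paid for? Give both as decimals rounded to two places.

Regular 35.17 hours, overtime 0.67 hours

Tue: 5:46 AM–3:51 PM = 10 h 5 min; less 45 min break → 9 h 20 min
Wed: 6:29 AM–12:56 PM = 6 h 27 min; less 45 min break → 5 h 42 min
Thu: 5:17 AM–10:35 AM = 5 h 18 min; less 45 min break → 4 h 33 min
Fri: 8:11 AM–7:36 PM = 11 h 25 min; less 45 min break → 10 h 40 min
Sat: 5:51 AM–12:11 PM = 6 h 20 min; less 45 min break → 5 h 35 min
Tue reg 9 h 20 min / OT 0 h 0 min; Wed reg 5 h 42 min / OT 0 h 0 min; Thu reg 4 h 33 min / OT 0 h 0 min; Fri reg 10 h 0 min / OT 0 h 40 min; Sat reg 5 h 35 min / OT 0 h 0 min.
Totals: regular 35 h 10 min, overtime 0 h 40 min.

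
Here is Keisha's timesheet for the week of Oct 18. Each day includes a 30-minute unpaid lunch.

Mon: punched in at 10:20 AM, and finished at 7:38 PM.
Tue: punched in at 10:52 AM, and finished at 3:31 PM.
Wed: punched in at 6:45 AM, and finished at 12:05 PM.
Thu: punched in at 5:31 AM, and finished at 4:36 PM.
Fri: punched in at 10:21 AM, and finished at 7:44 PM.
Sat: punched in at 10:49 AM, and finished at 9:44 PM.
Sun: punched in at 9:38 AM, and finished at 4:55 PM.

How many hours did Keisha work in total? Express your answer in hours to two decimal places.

Mon: 10:20 AM–7:38 PM = 9 h 18 min; less 30 min break → 8 h 48 min
Tue: 10:52 AM–3:31 PM = 4 h 39 min; less 30 min break → 4 h 9 min
Wed: 6:45 AM–12:05 PM = 5 h 20 min; less 30 min break → 4 h 50 min
Thu: 5:31 AM–4:36 PM = 11 h 5 min; less 30 min break → 10 h 35 min
Fri: 10:21 AM–7:44 PM = 9 h 23 min; less 30 min break → 8 h 53 min
Sat: 10:49 AM–9:44 PM = 10 h 55 min; less 30 min break → 10 h 25 min
Sun: 9:38 AM–4:55 PM = 7 h 17 min; less 30 min break → 6 h 47 min
Total: 8 h 48 min + 4 h 9 min + 4 h 50 min + 10 h 35 min + 8 h 53 min + 10 h 25 min + 6 h 47 min = 54 h 27 min.

54.45 hours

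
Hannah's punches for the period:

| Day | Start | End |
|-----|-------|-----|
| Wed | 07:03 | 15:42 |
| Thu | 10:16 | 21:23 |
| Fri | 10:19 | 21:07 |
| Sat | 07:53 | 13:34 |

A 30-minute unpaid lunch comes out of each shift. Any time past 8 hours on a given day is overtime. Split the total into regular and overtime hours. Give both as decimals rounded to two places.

Regular 29.18 hours, overtime 5.07 hours

Wed: 07:03–15:42 = 8 h 39 min; less 30 min break → 8 h 9 min
Thu: 10:16–21:23 = 11 h 7 min; less 30 min break → 10 h 37 min
Fri: 10:19–21:07 = 10 h 48 min; less 30 min break → 10 h 18 min
Sat: 07:53–13:34 = 5 h 41 min; less 30 min break → 5 h 11 min
Wed reg 8 h 0 min / OT 0 h 9 min; Thu reg 8 h 0 min / OT 2 h 37 min; Fri reg 8 h 0 min / OT 2 h 18 min; Sat reg 5 h 11 min / OT 0 h 0 min.
Totals: regular 29 h 11 min, overtime 5 h 4 min.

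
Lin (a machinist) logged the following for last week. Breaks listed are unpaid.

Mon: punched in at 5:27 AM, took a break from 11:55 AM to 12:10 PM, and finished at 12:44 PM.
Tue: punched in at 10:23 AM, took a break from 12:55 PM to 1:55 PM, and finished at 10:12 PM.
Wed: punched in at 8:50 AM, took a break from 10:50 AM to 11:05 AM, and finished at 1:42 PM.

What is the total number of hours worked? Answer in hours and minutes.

22 h 28 min

Mon: 5:27 AM–12:44 PM = 7 h 17 min; less 15 min break → 7 h 2 min
Tue: 10:23 AM–10:12 PM = 11 h 49 min; less 60 min break → 10 h 49 min
Wed: 8:50 AM–1:42 PM = 4 h 52 min; less 15 min break → 4 h 37 min
Total: 7 h 2 min + 10 h 49 min + 4 h 37 min = 22 h 28 min.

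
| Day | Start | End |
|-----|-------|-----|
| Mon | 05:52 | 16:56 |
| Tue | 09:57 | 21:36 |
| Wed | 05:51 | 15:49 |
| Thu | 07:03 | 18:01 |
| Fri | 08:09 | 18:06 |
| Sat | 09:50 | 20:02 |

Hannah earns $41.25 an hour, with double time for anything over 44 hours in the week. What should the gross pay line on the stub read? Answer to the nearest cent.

Mon: 05:52–16:56 = 11 h 4 min
Tue: 09:57–21:36 = 11 h 39 min
Wed: 05:51–15:49 = 9 h 58 min
Thu: 07:03–18:01 = 10 h 58 min
Fri: 08:09–18:06 = 9 h 57 min
Sat: 09:50–20:02 = 10 h 12 min
Total worked: 63 h 48 min = 3828 min.
Regular 44 h 0 min = 2640 min at $41.25/h; overtime 19 h 48 min = 1188 min at $82.50/h.
Pay = (2640 × $41.25 + 1188 × $82.50) ÷ 60 = $3448.50.

$3448.50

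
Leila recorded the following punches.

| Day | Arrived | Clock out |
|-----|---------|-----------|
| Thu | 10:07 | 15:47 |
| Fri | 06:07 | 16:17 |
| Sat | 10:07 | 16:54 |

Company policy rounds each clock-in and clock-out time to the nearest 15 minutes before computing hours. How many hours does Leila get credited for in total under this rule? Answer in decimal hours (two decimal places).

Thu: in 10:07→10:00, out 15:47→15:45; 5 h 45 min
Fri: in 06:07→06:00, out 16:17→16:15; 10 h 15 min
Sat: in 10:07→10:00, out 16:54→17:00; 7 h 0 min
Total credited: 23 h 0 min.

23.00 hours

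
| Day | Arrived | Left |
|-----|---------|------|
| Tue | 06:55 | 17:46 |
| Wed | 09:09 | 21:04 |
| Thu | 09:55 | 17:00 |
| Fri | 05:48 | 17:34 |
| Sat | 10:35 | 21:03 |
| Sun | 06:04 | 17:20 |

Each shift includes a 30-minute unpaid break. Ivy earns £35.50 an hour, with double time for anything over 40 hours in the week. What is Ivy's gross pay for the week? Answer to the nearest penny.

£2864.85

Tue: 06:55–17:46 = 10 h 51 min; less 30 min break → 10 h 21 min
Wed: 09:09–21:04 = 11 h 55 min; less 30 min break → 11 h 25 min
Thu: 09:55–17:00 = 7 h 5 min; less 30 min break → 6 h 35 min
Fri: 05:48–17:34 = 11 h 46 min; less 30 min break → 11 h 16 min
Sat: 10:35–21:03 = 10 h 28 min; less 30 min break → 9 h 58 min
Sun: 06:04–17:20 = 11 h 16 min; less 30 min break → 10 h 46 min
Total worked: 60 h 21 min = 3621 min.
Regular 40 h 0 min = 2400 min at £35.50/h; overtime 20 h 21 min = 1221 min at £71.00/h.
Pay = (2400 × £35.50 + 1221 × £71.00) ÷ 60 = £2864.85.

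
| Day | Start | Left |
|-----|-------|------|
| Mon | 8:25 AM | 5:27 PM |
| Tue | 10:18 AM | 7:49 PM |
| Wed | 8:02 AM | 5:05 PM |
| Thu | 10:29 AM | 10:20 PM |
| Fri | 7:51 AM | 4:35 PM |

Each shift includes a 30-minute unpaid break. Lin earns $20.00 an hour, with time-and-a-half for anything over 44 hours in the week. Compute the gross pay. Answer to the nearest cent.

$930.50

Mon: 8:25 AM–5:27 PM = 9 h 2 min; less 30 min break → 8 h 32 min
Tue: 10:18 AM–7:49 PM = 9 h 31 min; less 30 min break → 9 h 1 min
Wed: 8:02 AM–5:05 PM = 9 h 3 min; less 30 min break → 8 h 33 min
Thu: 10:29 AM–10:20 PM = 11 h 51 min; less 30 min break → 11 h 21 min
Fri: 7:51 AM–4:35 PM = 8 h 44 min; less 30 min break → 8 h 14 min
Total worked: 45 h 41 min = 2741 min.
Regular 44 h 0 min = 2640 min at $20.00/h; overtime 1 h 41 min = 101 min at $30.00/h.
Pay = (2640 × $20.00 + 101 × $30.00) ÷ 60 = $930.50.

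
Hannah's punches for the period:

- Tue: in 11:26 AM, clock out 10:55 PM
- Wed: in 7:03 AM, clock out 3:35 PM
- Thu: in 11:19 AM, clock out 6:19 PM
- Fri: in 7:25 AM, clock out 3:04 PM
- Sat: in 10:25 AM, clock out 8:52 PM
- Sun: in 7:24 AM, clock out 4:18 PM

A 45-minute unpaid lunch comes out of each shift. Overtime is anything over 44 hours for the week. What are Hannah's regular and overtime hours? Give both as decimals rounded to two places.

Regular 44.00 hours, overtime 5.52 hours

Tue: 11:26 AM–10:55 PM = 11 h 29 min; less 45 min break → 10 h 44 min
Wed: 7:03 AM–3:35 PM = 8 h 32 min; less 45 min break → 7 h 47 min
Thu: 11:19 AM–6:19 PM = 7 h 0 min; less 45 min break → 6 h 15 min
Fri: 7:25 AM–3:04 PM = 7 h 39 min; less 45 min break → 6 h 54 min
Sat: 10:25 AM–8:52 PM = 10 h 27 min; less 45 min break → 9 h 42 min
Sun: 7:24 AM–4:18 PM = 8 h 54 min; less 45 min break → 8 h 9 min
Total worked: 49 h 31 min = 49.52 h.
Threshold 44 h → overtime 5 h 31 min, regular 44 h 0 min.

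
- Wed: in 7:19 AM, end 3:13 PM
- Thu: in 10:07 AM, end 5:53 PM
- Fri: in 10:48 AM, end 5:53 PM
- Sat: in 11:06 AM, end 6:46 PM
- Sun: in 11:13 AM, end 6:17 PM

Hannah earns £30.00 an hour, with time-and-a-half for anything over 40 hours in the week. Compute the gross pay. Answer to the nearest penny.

£1124.50

Wed: 7:19 AM–3:13 PM = 7 h 54 min
Thu: 10:07 AM–5:53 PM = 7 h 46 min
Fri: 10:48 AM–5:53 PM = 7 h 5 min
Sat: 11:06 AM–6:46 PM = 7 h 40 min
Sun: 11:13 AM–6:17 PM = 7 h 4 min
Total worked: 37 h 29 min = 2249 min.
Regular 37 h 29 min = 2249 min at £30.00/h; overtime 0 h 0 min = 0 min at £45.00/h.
Pay = (2249 × £30.00 + 0 × £45.00) ÷ 60 = £1124.50.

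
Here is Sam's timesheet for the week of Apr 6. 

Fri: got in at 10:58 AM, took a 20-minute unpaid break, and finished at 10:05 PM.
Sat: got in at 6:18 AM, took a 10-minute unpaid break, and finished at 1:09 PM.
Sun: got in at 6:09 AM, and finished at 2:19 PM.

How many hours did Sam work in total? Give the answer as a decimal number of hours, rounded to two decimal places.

Fri: 10:58 AM–10:05 PM = 11 h 7 min; less 20 min break → 10 h 47 min
Sat: 6:18 AM–1:09 PM = 6 h 51 min; less 10 min break → 6 h 41 min
Sun: 6:09 AM–2:19 PM = 8 h 10 min
Total: 10 h 47 min + 6 h 41 min + 8 h 10 min = 25 h 38 min.

25.63 hours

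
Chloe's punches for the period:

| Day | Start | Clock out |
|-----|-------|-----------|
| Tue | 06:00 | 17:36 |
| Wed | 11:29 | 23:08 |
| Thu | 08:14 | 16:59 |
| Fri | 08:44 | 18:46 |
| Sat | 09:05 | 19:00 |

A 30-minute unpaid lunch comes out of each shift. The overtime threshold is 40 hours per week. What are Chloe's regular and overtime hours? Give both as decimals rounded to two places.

Regular 40.00 hours, overtime 9.45 hours

Tue: 06:00–17:36 = 11 h 36 min; less 30 min break → 11 h 6 min
Wed: 11:29–23:08 = 11 h 39 min; less 30 min break → 11 h 9 min
Thu: 08:14–16:59 = 8 h 45 min; less 30 min break → 8 h 15 min
Fri: 08:44–18:46 = 10 h 2 min; less 30 min break → 9 h 32 min
Sat: 09:05–19:00 = 9 h 55 min; less 30 min break → 9 h 25 min
Total worked: 49 h 27 min = 49.45 h.
Threshold 40 h → overtime 9 h 27 min, regular 40 h 0 min.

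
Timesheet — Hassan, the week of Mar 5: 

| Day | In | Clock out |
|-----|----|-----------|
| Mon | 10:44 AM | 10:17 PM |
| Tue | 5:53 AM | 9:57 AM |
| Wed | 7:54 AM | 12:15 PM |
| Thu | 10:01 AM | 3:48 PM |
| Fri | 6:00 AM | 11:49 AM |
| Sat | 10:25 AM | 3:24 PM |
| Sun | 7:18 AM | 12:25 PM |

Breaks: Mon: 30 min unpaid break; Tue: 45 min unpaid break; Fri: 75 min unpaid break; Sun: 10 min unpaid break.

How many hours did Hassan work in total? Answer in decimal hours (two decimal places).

39.00 hours

Mon: 10:44 AM–10:17 PM = 11 h 33 min; less 30 min break → 11 h 3 min
Tue: 5:53 AM–9:57 AM = 4 h 4 min; less 45 min break → 3 h 19 min
Wed: 7:54 AM–12:15 PM = 4 h 21 min
Thu: 10:01 AM–3:48 PM = 5 h 47 min
Fri: 6:00 AM–11:49 AM = 5 h 49 min; less 75 min break → 4 h 34 min
Sat: 10:25 AM–3:24 PM = 4 h 59 min
Sun: 7:18 AM–12:25 PM = 5 h 7 min; less 10 min break → 4 h 57 min
Total: 11 h 3 min + 3 h 19 min + 4 h 21 min + 5 h 47 min + 4 h 34 min + 4 h 59 min + 4 h 57 min = 39 h 0 min.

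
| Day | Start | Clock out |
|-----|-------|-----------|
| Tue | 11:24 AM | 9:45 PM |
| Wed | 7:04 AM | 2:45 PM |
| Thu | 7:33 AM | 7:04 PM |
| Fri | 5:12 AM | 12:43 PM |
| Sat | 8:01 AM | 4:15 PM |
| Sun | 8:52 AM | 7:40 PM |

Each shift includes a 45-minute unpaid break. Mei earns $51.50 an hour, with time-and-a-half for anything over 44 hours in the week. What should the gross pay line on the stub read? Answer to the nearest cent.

$2853.10

Tue: 11:24 AM–9:45 PM = 10 h 21 min; less 45 min break → 9 h 36 min
Wed: 7:04 AM–2:45 PM = 7 h 41 min; less 45 min break → 6 h 56 min
Thu: 7:33 AM–7:04 PM = 11 h 31 min; less 45 min break → 10 h 46 min
Fri: 5:12 AM–12:43 PM = 7 h 31 min; less 45 min break → 6 h 46 min
Sat: 8:01 AM–4:15 PM = 8 h 14 min; less 45 min break → 7 h 29 min
Sun: 8:52 AM–7:40 PM = 10 h 48 min; less 45 min break → 10 h 3 min
Total worked: 51 h 36 min = 3096 min.
Regular 44 h 0 min = 2640 min at $51.50/h; overtime 7 h 36 min = 456 min at $77.25/h.
Pay = (2640 × $51.50 + 456 × $77.25) ÷ 60 = $2853.10.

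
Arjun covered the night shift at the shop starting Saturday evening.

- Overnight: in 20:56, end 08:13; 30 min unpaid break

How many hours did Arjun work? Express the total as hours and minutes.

Overnight: 20:56 → midnight = 3 h 4 min; midnight → 08:13 = 8 h 13 min; span 11 h 17 min; less 30 min break → 10 h 47 min

10 h 47 min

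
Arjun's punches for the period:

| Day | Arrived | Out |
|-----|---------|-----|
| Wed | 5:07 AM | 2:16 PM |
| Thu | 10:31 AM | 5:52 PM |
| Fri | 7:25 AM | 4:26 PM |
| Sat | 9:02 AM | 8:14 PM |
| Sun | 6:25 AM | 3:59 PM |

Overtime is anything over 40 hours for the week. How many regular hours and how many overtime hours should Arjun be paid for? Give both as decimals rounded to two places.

Regular 40.00 hours, overtime 6.28 hours

Wed: 5:07 AM–2:16 PM = 9 h 9 min
Thu: 10:31 AM–5:52 PM = 7 h 21 min
Fri: 7:25 AM–4:26 PM = 9 h 1 min
Sat: 9:02 AM–8:14 PM = 11 h 12 min
Sun: 6:25 AM–3:59 PM = 9 h 34 min
Total worked: 46 h 17 min = 46.28 h.
Threshold 40 h → overtime 6 h 17 min, regular 40 h 0 min.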